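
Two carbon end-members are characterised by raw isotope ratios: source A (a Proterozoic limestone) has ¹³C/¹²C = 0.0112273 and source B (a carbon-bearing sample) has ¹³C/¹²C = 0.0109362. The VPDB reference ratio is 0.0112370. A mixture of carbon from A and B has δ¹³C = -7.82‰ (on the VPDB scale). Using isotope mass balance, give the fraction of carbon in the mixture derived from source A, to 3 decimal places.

δ_A = (0.0112273/0.0112370 − 1)×1000 = (0.999137 − 1)×1000 = -0.863‰
δ_B = (0.0109362/0.0112370 − 1)×1000 = (0.973231 − 1)×1000 = -26.769‰
f_A = (δ_mix − δ_B)/(δ_A − δ_B) = (-7.82 − (-26.769))/(-0.863 − (-26.769))
f_A = 18.949 / 25.905 = 0.7315

0.731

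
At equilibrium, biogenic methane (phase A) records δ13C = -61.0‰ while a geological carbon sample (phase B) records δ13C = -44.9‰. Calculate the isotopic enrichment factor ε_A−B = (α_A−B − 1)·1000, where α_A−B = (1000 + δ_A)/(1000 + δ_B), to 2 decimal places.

α_A−B = (1000 + -61.0) / (1000 + -44.9) = 939.0 / 955.1 = 0.983143
ε_A−B = (0.983143 − 1) × 1000 = -16.857‰
(The approximation ε ≈ δ_A − δ_B would give -16.1‰.)

-16.86‰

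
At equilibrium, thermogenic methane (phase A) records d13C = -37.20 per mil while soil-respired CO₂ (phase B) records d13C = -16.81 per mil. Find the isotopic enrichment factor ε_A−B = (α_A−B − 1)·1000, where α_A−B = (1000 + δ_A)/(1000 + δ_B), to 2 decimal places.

α_A−B = (1000 + -37.20) / (1000 + -16.81) = 962.80 / 983.19 = 0.979261
ε_A−B = (0.979261 − 1) × 1000 = -20.739 per mil
(The approximation ε ≈ δ_A − δ_B would give -20.39 per mil.)

-20.74 per mil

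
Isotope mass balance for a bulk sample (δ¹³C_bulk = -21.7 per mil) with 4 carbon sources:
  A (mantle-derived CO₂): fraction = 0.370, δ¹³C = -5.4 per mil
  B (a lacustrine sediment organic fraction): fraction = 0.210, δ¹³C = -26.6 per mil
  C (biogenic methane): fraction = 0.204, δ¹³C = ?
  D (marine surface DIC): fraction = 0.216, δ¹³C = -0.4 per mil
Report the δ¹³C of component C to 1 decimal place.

Isotope mass balance: δ_bulk = Σ fᵢ·δᵢ.
-21.7 = 0.370×(-5.4) + 0.210×(-26.6) + 0.204×δ_C + 0.216×(-0.4)
0.204·δ_C = -21.7 − (-7.670) = -14.030
δ_C = -14.030 / 0.204 = -68.77 per mil

-68.8 per mil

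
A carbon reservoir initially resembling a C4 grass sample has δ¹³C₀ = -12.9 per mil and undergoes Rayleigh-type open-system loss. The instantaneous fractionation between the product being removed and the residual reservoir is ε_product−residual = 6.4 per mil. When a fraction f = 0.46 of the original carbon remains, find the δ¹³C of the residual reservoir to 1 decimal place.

-17.8 per mil

Rayleigh residual: δ_res = (δ₀ + 1000)·f^(α−1) − 1000
α = ε/1000 + 1 = 1.00640, so α − 1 = 0.00640
f^(α−1) = 0.46^(0.00640) = 0.995043
δ_res = (-12.9 + 1000) × 0.995043 − 1000 = 982.206 − 1000 = -17.79 per mil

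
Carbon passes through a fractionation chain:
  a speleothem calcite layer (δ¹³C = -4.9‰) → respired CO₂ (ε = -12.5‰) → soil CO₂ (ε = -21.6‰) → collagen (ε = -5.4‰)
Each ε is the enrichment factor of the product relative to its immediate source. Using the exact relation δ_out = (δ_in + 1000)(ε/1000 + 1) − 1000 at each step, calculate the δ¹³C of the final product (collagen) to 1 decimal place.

-43.8‰

step 1: δ = (-4.90 + 1000)·(-12.5/1000 + 1) − 1000 = -17.34‰
step 2: δ = (-17.34 + 1000)·(-21.6/1000 + 1) − 1000 = -38.56‰
step 3: δ = (-38.56 + 1000)·(-5.4/1000 + 1) − 1000 = -43.76‰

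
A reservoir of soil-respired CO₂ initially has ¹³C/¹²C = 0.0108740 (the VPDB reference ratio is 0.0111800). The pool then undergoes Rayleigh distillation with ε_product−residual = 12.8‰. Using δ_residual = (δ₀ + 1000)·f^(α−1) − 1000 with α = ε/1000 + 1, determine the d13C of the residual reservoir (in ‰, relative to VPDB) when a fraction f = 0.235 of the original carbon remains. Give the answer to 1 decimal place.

δ₀ = (0.0108740/0.0111800 − 1)×1000 = (0.972630 − 1)×1000 = -27.370‰
α − 1 = ε/1000 = 0.0128
f^(α−1) = 0.235^(0.0128) = 0.981634
δ_res = (-27.370 + 1000) × 0.981634 − 1000 = 954.767 − 1000 = -45.23‰

-45.2‰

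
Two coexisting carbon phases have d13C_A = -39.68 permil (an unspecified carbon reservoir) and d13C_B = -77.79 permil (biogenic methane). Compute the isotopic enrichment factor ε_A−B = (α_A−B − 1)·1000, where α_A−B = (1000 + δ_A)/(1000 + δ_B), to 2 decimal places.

α_A−B = (1000 + -39.68) / (1000 + -77.79) = 960.32 / 922.21 = 1.041325
ε_A−B = (1.041325 − 1) × 1000 = 41.325 permil
(The approximation ε ≈ δ_A − δ_B would give 38.11 permil.)

41.32 permil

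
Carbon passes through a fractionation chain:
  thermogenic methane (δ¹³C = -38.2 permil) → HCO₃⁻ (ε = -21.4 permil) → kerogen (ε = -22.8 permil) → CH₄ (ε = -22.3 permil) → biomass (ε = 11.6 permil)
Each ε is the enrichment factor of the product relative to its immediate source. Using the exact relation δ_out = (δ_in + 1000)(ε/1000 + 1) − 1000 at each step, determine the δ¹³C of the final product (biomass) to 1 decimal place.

-90.3 permil

step 1: δ = (-38.20 + 1000)·(-21.4/1000 + 1) − 1000 = -58.78 permil
step 2: δ = (-58.78 + 1000)·(-22.8/1000 + 1) − 1000 = -80.24 permil
step 3: δ = (-80.24 + 1000)·(-22.3/1000 + 1) − 1000 = -100.75 permil
step 4: δ = (-100.75 + 1000)·(11.6/1000 + 1) − 1000 = -90.32 permil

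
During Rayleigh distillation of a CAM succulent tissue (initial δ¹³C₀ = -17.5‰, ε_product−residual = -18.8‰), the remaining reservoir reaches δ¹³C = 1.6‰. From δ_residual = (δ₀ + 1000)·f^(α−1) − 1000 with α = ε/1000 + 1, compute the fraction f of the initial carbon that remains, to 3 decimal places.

α − 1 = ε/1000 = -0.0188
(δ_res + 1000)/(δ₀ + 1000) = (1.6 + 1000)/(-17.5 + 1000) = 1001.6/982.5 = 1.019440
f = 1.019440^(1/-0.0188) = exp(ln(1.019440)/-0.0188) = exp(0.01925/-0.0188)
f = exp(-1.0241) = 0.3591

0.359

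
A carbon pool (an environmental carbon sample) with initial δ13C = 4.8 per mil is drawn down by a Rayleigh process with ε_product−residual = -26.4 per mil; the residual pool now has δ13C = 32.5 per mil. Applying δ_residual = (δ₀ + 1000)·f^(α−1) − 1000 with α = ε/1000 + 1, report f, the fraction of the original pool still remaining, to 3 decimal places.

0.357

α − 1 = ε/1000 = -0.0264
(δ_res + 1000)/(δ₀ + 1000) = (32.5 + 1000)/(4.8 + 1000) = 1032.5/1004.8 = 1.027568
f = 1.027568^(1/-0.0264) = exp(ln(1.027568)/-0.0264) = exp(0.02719/-0.0264)
f = exp(-1.0301) = 0.3570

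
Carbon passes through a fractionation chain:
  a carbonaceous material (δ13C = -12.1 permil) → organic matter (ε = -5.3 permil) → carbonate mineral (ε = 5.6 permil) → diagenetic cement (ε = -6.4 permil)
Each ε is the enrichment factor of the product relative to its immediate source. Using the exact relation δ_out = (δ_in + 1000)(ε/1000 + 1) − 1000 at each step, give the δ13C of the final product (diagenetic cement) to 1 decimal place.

step 1: δ = (-12.10 + 1000)·(-5.3/1000 + 1) − 1000 = -17.34 permil
step 2: δ = (-17.34 + 1000)·(5.6/1000 + 1) − 1000 = -11.83 permil
step 3: δ = (-11.83 + 1000)·(-6.4/1000 + 1) − 1000 = -18.16 permil

-18.2 permil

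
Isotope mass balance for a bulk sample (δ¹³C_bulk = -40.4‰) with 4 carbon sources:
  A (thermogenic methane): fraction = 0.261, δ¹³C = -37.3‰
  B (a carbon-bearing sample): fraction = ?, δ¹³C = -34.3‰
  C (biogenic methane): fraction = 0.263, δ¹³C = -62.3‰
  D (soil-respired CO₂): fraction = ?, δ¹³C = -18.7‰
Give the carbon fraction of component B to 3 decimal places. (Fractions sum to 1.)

0.345

Let f_B and f_D be the unknown fractions; fractions sum to 1 so f_B + f_D = 0.476.
Mass balance: Σ fᵢ·δᵢ = δ_bulk ⇒ f_B·(-34.3) + f_D·(-18.7) = -40.4 − (-26.120) = -14.280
Substitute f_D = 0.476 − f_B:
f_B·(-34.3 − -18.7) = -14.280 − 0.476×(-18.7) = -5.379
f_B = -5.379 / -15.6 = 0.3448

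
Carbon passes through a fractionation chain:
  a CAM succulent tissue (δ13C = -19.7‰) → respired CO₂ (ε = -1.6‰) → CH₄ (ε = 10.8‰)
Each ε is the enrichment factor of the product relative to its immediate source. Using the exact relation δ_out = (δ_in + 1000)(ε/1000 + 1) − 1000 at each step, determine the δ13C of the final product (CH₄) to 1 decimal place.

-10.7‰

step 1: δ = (-19.70 + 1000)·(-1.6/1000 + 1) − 1000 = -21.27‰
step 2: δ = (-21.27 + 1000)·(10.8/1000 + 1) − 1000 = -10.70‰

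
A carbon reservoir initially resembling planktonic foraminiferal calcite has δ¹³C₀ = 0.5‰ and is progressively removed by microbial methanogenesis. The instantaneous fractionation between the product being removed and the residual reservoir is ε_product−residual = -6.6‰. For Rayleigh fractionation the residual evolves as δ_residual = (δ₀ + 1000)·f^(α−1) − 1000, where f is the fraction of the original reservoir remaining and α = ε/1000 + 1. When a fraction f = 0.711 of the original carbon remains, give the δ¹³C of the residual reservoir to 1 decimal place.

2.8‰

Rayleigh residual: δ_res = (δ₀ + 1000)·f^(α−1) − 1000
α = ε/1000 + 1 = 0.99340, so α − 1 = -0.00660
f^(α−1) = 0.711^(-0.00660) = 1.002254
δ_res = (0.5 + 1000) × 1.002254 − 1000 = 1002.755 − 1000 = 2.75‰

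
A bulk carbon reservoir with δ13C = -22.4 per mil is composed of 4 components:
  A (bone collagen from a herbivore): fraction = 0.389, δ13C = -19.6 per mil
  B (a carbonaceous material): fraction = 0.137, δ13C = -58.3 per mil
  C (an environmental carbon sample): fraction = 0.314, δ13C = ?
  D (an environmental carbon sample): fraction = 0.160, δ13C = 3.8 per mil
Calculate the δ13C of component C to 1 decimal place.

-23.6 per mil

Isotope mass balance: δ_bulk = Σ fᵢ·δᵢ.
-22.4 = 0.389×(-19.6) + 0.137×(-58.3) + 0.314×δ_C + 0.160×(3.8)
0.314·δ_C = -22.4 − (-15.004) = -7.396
δ_C = -7.396 / 0.314 = -23.56 per mil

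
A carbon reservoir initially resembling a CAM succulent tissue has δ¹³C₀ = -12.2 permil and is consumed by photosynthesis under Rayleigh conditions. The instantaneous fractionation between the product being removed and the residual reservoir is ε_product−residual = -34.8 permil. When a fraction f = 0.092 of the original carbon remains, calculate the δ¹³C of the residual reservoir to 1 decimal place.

Rayleigh residual: δ_res = (δ₀ + 1000)·f^(α−1) − 1000
α = ε/1000 + 1 = 0.96520, so α − 1 = -0.03480
f^(α−1) = 0.092^(-0.03480) = 1.086576
δ_res = (-12.2 + 1000) × 1.086576 − 1000 = 1073.320 − 1000 = 73.32 permil

73.3 permil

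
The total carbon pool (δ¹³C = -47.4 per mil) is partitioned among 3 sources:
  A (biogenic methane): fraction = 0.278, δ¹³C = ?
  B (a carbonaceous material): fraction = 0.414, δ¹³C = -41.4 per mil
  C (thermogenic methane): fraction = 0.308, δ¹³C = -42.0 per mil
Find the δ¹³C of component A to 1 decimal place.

-62.3 per mil

Isotope mass balance: δ_bulk = Σ fᵢ·δᵢ.
-47.4 = 0.278×δ_A + 0.414×(-41.4) + 0.308×(-42.0)
0.278·δ_A = -47.4 − (-30.076) = -17.324
δ_A = -17.324 / 0.278 = -62.32 per mil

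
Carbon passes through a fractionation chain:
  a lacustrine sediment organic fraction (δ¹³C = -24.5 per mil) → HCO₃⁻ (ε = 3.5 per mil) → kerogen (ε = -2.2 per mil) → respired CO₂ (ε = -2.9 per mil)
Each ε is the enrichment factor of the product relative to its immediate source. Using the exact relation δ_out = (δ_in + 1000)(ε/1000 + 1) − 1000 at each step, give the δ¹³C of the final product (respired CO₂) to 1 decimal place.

step 1: δ = (-24.50 + 1000)·(3.5/1000 + 1) − 1000 = -21.09 per mil
step 2: δ = (-21.09 + 1000)·(-2.2/1000 + 1) − 1000 = -23.24 per mil
step 3: δ = (-23.24 + 1000)·(-2.9/1000 + 1) − 1000 = -26.07 per mil

-26.1 per mil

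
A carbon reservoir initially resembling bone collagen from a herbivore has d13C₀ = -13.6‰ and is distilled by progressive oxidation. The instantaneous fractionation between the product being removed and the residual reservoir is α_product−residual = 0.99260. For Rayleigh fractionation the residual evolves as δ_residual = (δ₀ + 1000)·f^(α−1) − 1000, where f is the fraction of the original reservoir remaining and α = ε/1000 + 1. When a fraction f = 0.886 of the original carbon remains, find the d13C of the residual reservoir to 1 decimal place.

Rayleigh residual: δ_res = (δ₀ + 1000)·f^(α−1) − 1000
α − 1 = -0.00740
f^(α−1) = 0.886^(-0.00740) = 1.000896
δ_res = (-13.6 + 1000) × 1.000896 − 1000 = 987.284 − 1000 = -12.72‰

-12.7‰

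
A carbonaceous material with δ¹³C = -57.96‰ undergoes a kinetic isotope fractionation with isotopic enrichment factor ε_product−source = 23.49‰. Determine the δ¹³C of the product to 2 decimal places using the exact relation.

-35.83‰

Exactly, δ_product = (δ_source + 1000)·(ε/1000 + 1) − 1000.
δ_product = (-57.96 + 1000) × (23.49/1000 + 1) − 1000
δ_product = -35.831‰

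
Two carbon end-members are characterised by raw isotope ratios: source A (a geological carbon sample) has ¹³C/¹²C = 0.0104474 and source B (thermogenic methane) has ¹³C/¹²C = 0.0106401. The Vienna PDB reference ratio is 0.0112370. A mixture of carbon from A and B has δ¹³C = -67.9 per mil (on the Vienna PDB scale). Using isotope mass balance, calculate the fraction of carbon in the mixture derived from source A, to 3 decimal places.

0.862

δ_A = (0.0104474/0.0112370 − 1)×1000 = (0.929732 − 1)×1000 = -70.268 per mil
δ_B = (0.0106401/0.0112370 − 1)×1000 = (0.946881 − 1)×1000 = -53.119 per mil
f_A = (δ_mix − δ_B)/(δ_A − δ_B) = (-67.9 − (-53.119))/(-70.268 − (-53.119))
f_A = -14.781 / -17.149 = 0.8619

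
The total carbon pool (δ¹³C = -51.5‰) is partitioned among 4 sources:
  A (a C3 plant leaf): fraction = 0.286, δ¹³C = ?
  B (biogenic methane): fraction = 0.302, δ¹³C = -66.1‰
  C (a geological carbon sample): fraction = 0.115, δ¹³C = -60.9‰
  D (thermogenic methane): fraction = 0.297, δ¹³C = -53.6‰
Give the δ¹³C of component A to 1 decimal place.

-30.1‰

Isotope mass balance: δ_bulk = Σ fᵢ·δᵢ.
-51.5 = 0.286×δ_A + 0.302×(-66.1) + 0.115×(-60.9) + 0.297×(-53.6)
0.286·δ_A = -51.5 − (-42.885) = -8.615
δ_A = -8.615 / 0.286 = -30.12‰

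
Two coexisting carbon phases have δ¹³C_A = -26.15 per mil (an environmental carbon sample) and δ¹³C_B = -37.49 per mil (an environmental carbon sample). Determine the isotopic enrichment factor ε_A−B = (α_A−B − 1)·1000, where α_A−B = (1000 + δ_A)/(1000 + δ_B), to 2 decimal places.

α_A−B = (1000 + -26.15) / (1000 + -37.49) = 973.85 / 962.51 = 1.011782
ε_A−B = (1.011782 − 1) × 1000 = 11.782 per mil
(The approximation ε ≈ δ_A − δ_B would give 11.34 per mil.)

11.78 per mil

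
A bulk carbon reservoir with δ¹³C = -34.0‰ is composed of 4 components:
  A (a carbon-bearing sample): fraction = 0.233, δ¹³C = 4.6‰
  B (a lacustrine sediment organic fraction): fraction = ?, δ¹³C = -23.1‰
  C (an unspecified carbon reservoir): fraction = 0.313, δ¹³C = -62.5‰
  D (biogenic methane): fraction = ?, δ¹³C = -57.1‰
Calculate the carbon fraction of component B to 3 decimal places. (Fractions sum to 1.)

0.306

Let f_B and f_D be the unknown fractions; fractions sum to 1 so f_B + f_D = 0.454.
Mass balance: Σ fᵢ·δᵢ = δ_bulk ⇒ f_B·(-23.1) + f_D·(-57.1) = -34.0 − (-18.491) = -15.509
Substitute f_D = 0.454 − f_B:
f_B·(-23.1 − -57.1) = -15.509 − 0.454×(-57.1) = 10.414
f_B = 10.414 / 34.0 = 0.3063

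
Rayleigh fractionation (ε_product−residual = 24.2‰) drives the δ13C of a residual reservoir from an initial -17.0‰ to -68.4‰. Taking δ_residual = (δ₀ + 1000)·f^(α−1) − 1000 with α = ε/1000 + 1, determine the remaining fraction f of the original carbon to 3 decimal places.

0.109

α − 1 = ε/1000 = 0.0242
(δ_res + 1000)/(δ₀ + 1000) = (-68.4 + 1000)/(-17.0 + 1000) = 931.6/983.0 = 0.947711
f = 0.947711^(1/0.0242) = exp(ln(0.947711)/0.0242) = exp(-0.05371/0.0242)
f = exp(-2.2192) = 0.1087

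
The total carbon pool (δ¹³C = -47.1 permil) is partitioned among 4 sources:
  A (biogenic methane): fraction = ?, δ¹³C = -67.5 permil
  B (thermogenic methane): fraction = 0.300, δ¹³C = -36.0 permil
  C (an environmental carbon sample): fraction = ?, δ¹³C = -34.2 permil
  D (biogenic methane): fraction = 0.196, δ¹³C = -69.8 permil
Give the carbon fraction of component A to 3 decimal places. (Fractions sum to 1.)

0.162

Let f_A and f_C be the unknown fractions; fractions sum to 1 so f_A + f_C = 0.504.
Mass balance: Σ fᵢ·δᵢ = δ_bulk ⇒ f_A·(-67.5) + f_C·(-34.2) = -47.1 − (-24.481) = -22.619
Substitute f_C = 0.504 − f_A:
f_A·(-67.5 − -34.2) = -22.619 − 0.504×(-34.2) = -5.382
f_A = -5.382 / -33.3 = 0.1616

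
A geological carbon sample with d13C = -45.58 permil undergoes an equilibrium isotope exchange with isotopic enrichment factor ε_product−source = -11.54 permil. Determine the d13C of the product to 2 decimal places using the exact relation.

-56.59 permil

To first order, δ_product ≈ δ_source + ε = -57.12 permil.
Exactly, δ_product = (δ_source + 1000)·(ε/1000 + 1) − 1000.
δ_product = (-45.58 + 1000) × (-11.54/1000 + 1) − 1000
δ_product = -56.594 permil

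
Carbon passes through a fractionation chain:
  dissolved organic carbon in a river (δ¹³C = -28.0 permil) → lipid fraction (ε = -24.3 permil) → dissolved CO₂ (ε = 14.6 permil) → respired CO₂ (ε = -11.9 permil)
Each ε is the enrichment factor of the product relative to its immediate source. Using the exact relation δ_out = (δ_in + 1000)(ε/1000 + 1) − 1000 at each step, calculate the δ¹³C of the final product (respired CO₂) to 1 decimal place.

step 1: δ = (-28.00 + 1000)·(-24.3/1000 + 1) − 1000 = -51.62 permil
step 2: δ = (-51.62 + 1000)·(14.6/1000 + 1) − 1000 = -37.77 permil
step 3: δ = (-37.77 + 1000)·(-11.9/1000 + 1) − 1000 = -49.22 permil

-49.2 permil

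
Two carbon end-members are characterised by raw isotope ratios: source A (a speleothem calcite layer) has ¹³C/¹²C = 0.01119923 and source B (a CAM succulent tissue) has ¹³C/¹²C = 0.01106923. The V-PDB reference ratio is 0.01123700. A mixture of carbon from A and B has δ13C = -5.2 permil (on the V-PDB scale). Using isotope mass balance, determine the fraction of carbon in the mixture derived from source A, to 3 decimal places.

0.841

δ_A = (0.01119923/0.01123700 − 1)×1000 = (0.996639 − 1)×1000 = -3.361 permil
δ_B = (0.01106923/0.01123700 − 1)×1000 = (0.985070 − 1)×1000 = -14.930 permil
f_A = (δ_mix − δ_B)/(δ_A − δ_B) = (-5.2 − (-14.930))/(-3.361 − (-14.930))
f_A = 9.730 / 11.569 = 0.8411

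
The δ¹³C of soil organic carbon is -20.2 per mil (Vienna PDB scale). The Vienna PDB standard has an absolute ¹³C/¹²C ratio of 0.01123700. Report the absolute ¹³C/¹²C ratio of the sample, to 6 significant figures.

0.0110100

R_sample = R_standard × (δ¹³C/1000 + 1)
R_sample = 0.01123700 × (-20.2/1000 + 1) = 0.01123700 × 0.979800
R_sample = 0.0110100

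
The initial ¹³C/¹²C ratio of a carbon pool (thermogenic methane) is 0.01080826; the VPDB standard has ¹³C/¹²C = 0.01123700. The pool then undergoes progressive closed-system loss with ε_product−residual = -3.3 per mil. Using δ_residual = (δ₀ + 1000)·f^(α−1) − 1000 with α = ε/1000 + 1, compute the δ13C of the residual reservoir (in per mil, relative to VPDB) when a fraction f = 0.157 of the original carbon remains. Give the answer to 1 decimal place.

δ₀ = (0.01080826/0.01123700 − 1)×1000 = (0.961846 − 1)×1000 = -38.154 per mil
α − 1 = ε/1000 = -0.0033
f^(α−1) = 0.157^(-0.0033) = 1.006129
δ_res = (-38.154 + 1000) × 1.006129 − 1000 = 967.741 − 1000 = -32.26 per mil

-32.3 per mil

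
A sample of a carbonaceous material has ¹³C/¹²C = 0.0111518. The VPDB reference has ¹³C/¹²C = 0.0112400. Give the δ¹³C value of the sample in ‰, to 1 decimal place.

-7.8‰

δ¹³C = (R_sample / R_standard − 1) × 1000
R_sample / R_standard = 0.0111518 / 0.0112400 = 0.992153
δ¹³C = (0.992153 − 1) × 1000 = -7.85‰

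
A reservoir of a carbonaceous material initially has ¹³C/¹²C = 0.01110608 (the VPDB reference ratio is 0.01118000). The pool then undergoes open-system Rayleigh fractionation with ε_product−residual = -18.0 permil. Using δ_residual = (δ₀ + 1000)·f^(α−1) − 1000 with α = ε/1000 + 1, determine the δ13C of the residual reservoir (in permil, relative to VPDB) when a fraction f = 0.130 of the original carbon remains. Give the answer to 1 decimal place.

δ₀ = (0.01110608/0.01118000 − 1)×1000 = (0.993388 − 1)×1000 = -6.612 permil
α − 1 = ε/1000 = -0.0180
f^(α−1) = 0.130^(-0.0180) = 1.037407
δ_res = (-6.612 + 1000) × 1.037407 − 1000 = 1030.547 − 1000 = 30.55 permil

30.5 permil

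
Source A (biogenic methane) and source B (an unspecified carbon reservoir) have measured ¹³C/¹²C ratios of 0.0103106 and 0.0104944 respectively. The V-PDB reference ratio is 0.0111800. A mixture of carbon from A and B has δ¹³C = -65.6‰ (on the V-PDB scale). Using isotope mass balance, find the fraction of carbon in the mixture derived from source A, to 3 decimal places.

0.260

δ_A = (0.0103106/0.0111800 − 1)×1000 = (0.922236 − 1)×1000 = -77.764‰
δ_B = (0.0104944/0.0111800 − 1)×1000 = (0.938676 − 1)×1000 = -61.324‰
f_A = (δ_mix − δ_B)/(δ_A − δ_B) = (-65.6 − (-61.324))/(-77.764 − (-61.324))
f_A = -4.276 / -16.440 = 0.2601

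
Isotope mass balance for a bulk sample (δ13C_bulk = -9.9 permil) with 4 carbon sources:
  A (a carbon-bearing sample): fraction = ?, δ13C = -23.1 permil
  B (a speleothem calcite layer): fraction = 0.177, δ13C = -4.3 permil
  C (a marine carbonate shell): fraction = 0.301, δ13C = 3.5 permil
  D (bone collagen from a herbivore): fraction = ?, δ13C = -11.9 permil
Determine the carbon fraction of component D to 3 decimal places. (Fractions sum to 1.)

Let f_D and f_A be the unknown fractions; fractions sum to 1 so f_D + f_A = 0.522.
Mass balance: Σ fᵢ·δᵢ = δ_bulk ⇒ f_D·(-11.9) + f_A·(-23.1) = -9.9 − (0.292) = -10.192
Substitute f_A = 0.522 − f_D:
f_D·(-11.9 − -23.1) = -10.192 − 0.522×(-23.1) = 1.866
f_D = 1.866 / 11.2 = 0.1666

0.167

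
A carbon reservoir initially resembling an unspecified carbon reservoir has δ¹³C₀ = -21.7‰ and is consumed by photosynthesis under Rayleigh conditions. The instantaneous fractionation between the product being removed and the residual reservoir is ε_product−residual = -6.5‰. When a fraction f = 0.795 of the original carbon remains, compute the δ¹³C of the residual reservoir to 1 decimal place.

Rayleigh residual: δ_res = (δ₀ + 1000)·f^(α−1) − 1000
α = ε/1000 + 1 = 0.99350, so α − 1 = -0.00650
f^(α−1) = 0.795^(-0.00650) = 1.001492
δ_res = (-21.7 + 1000) × 1.001492 − 1000 = 979.760 − 1000 = -20.24‰

-20.2‰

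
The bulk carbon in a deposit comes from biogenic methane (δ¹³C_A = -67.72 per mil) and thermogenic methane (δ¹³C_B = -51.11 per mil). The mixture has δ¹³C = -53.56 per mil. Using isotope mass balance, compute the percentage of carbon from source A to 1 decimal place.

14.8%

δ_mix = f_A·δ_A + (1 − f_A)·δ_B  ⇒  f_A = (δ_mix − δ_B)/(δ_A − δ_B)
f_A = (-53.56 − (-51.11)) / (-67.72 − (-51.11))
f_A = -2.45 / -16.61 = 0.1475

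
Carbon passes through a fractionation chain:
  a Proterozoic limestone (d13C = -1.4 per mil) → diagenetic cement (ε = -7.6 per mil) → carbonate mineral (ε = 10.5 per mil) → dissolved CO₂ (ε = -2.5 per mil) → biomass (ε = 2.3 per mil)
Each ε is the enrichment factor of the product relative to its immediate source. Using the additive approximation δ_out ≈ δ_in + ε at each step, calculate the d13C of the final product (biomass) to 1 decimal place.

step 1: δ ≈ -1.4 + (-7.6) = -9.0 per mil
step 2: δ ≈ -9.0 + (10.5) = 1.5 per mil
step 3: δ ≈ 1.5 + (-2.5) = -1.0 per mil
step 4: δ ≈ -1.0 + (2.3) = 1.3 per mil

1.3 per mil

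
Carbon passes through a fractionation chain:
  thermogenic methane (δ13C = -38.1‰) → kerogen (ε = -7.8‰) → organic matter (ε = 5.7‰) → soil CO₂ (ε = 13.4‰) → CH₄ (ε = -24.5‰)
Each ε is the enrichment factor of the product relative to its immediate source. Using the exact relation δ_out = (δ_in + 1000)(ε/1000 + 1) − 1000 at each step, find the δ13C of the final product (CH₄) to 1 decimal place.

-51.1‰

step 1: δ = (-38.10 + 1000)·(-7.8/1000 + 1) − 1000 = -45.60‰
step 2: δ = (-45.60 + 1000)·(5.7/1000 + 1) − 1000 = -40.16‰
step 3: δ = (-40.16 + 1000)·(13.4/1000 + 1) − 1000 = -27.30‰
step 4: δ = (-27.30 + 1000)·(-24.5/1000 + 1) − 1000 = -51.13‰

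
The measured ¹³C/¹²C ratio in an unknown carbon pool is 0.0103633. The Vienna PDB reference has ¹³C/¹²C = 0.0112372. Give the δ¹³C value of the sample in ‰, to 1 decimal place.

-77.8‰

δ¹³C = (R_sample / R_standard − 1) × 1000
R_sample / R_standard = 0.0103633 / 0.0112372 = 0.922232
δ¹³C = (0.922232 − 1) × 1000 = -77.77‰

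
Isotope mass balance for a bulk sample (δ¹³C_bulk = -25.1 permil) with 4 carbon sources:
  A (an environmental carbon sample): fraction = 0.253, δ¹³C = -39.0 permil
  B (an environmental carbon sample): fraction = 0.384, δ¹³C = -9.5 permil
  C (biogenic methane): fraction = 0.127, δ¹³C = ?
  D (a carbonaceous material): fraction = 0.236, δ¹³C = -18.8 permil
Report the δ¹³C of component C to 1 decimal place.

Isotope mass balance: δ_bulk = Σ fᵢ·δᵢ.
-25.1 = 0.253×(-39.0) + 0.384×(-9.5) + 0.127×δ_C + 0.236×(-18.8)
0.127·δ_C = -25.1 − (-17.952) = -7.148
δ_C = -7.148 / 0.127 = -56.29 permil

-56.3 permil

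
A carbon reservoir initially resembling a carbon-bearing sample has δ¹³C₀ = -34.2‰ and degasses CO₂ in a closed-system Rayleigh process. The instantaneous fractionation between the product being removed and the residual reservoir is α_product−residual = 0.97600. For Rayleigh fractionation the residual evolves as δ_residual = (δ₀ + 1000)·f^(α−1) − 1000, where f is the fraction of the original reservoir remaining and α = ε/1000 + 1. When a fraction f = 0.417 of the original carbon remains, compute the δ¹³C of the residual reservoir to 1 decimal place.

-13.7‰

Rayleigh residual: δ_res = (δ₀ + 1000)·f^(α−1) − 1000
α − 1 = -0.02400
f^(α−1) = 0.417^(-0.02400) = 1.021214
δ_res = (-34.2 + 1000) × 1.021214 − 1000 = 986.288 − 1000 = -13.71‰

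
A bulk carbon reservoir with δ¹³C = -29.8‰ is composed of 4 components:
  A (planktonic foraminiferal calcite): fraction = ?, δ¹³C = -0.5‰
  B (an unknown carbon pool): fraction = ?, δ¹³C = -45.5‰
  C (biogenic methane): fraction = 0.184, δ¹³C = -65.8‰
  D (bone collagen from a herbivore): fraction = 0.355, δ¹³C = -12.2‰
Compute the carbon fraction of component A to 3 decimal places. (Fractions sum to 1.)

0.169

Let f_A and f_B be the unknown fractions; fractions sum to 1 so f_A + f_B = 0.461.
Mass balance: Σ fᵢ·δᵢ = δ_bulk ⇒ f_A·(-0.5) + f_B·(-45.5) = -29.8 − (-16.438) = -13.362
Substitute f_B = 0.461 − f_A:
f_A·(-0.5 − -45.5) = -13.362 − 0.461×(-45.5) = 7.614
f_A = 7.614 / 45.0 = 0.1692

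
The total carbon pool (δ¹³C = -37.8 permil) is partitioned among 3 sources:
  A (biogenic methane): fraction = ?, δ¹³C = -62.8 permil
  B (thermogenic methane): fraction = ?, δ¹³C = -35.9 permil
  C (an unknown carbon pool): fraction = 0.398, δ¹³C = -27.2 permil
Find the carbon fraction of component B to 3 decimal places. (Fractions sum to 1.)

0.403

Let f_B and f_A be the unknown fractions; fractions sum to 1 so f_B + f_A = 0.602.
Mass balance: Σ fᵢ·δᵢ = δ_bulk ⇒ f_B·(-35.9) + f_A·(-62.8) = -37.8 − (-10.826) = -26.974
Substitute f_A = 0.602 − f_B:
f_B·(-35.9 − -62.8) = -26.974 − 0.602×(-62.8) = 10.831
f_B = 10.831 / 26.9 = 0.4026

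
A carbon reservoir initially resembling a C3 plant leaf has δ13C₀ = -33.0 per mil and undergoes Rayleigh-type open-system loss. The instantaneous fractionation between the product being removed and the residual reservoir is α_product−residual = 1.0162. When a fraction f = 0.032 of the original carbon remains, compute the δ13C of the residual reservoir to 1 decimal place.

-85.4 per mil

Rayleigh residual: δ_res = (δ₀ + 1000)·f^(α−1) − 1000
α − 1 = 0.01620
f^(α−1) = 0.032^(0.01620) = 0.945765
δ_res = (-33.0 + 1000) × 0.945765 − 1000 = 914.555 − 1000 = -85.44 per mil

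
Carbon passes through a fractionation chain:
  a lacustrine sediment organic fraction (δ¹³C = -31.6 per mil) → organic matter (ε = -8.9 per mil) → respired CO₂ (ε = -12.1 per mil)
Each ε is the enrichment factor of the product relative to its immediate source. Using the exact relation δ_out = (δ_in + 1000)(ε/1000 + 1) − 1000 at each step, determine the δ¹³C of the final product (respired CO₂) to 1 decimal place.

step 1: δ = (-31.60 + 1000)·(-8.9/1000 + 1) − 1000 = -40.22 per mil
step 2: δ = (-40.22 + 1000)·(-12.1/1000 + 1) − 1000 = -51.83 per mil

-51.8 per mil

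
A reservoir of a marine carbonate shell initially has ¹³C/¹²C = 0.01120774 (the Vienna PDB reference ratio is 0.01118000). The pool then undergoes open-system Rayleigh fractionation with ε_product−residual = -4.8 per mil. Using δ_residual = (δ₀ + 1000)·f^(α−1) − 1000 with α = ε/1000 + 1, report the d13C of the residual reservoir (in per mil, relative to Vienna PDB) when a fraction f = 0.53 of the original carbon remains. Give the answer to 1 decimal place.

δ₀ = (0.01120774/0.01118000 − 1)×1000 = (1.002481 − 1)×1000 = 2.481 per mil
α − 1 = ε/1000 = -0.0048
f^(α−1) = 0.53^(-0.0048) = 1.003052
δ_res = (2.481 + 1000) × 1.003052 − 1000 = 1005.541 − 1000 = 5.54 per mil

5.5 per mil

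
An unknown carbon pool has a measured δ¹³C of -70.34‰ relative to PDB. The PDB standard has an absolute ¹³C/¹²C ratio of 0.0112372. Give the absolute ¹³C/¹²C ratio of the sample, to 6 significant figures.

R_sample = R_standard × (δ¹³C/1000 + 1)
R_sample = 0.0112372 × (-70.34/1000 + 1) = 0.0112372 × 0.929660
R_sample = 0.0104468

0.0104468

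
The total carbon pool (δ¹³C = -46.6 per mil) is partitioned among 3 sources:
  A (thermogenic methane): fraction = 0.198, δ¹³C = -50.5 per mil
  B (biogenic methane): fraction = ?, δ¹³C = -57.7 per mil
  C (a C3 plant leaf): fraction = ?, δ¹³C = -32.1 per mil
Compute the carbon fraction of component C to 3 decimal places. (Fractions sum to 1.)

Let f_C and f_B be the unknown fractions; fractions sum to 1 so f_C + f_B = 0.802.
Mass balance: Σ fᵢ·δᵢ = δ_bulk ⇒ f_C·(-32.1) + f_B·(-57.7) = -46.6 − (-9.999) = -36.601
Substitute f_B = 0.802 − f_C:
f_C·(-32.1 − -57.7) = -36.601 − 0.802×(-57.7) = 9.674
f_C = 9.674 / 25.6 = 0.3779

0.378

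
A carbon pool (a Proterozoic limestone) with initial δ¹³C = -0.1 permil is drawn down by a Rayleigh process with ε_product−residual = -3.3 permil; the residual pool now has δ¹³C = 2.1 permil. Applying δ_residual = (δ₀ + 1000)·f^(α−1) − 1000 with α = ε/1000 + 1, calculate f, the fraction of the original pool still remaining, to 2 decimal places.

0.51

α − 1 = ε/1000 = -0.0033
(δ_res + 1000)/(δ₀ + 1000) = (2.1 + 1000)/(-0.1 + 1000) = 1002.1/999.9 = 1.002200
f = 1.002200^(1/-0.0033) = exp(ln(1.002200)/-0.0033) = exp(0.00220/-0.0033)
f = exp(-0.6660) = 0.5138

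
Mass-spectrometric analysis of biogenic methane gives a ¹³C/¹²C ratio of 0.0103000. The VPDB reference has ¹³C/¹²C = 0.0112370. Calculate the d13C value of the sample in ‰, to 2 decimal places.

d13C = (R_sample / R_standard − 1) × 1000
R_sample / R_standard = 0.0103000 / 0.0112370 = 0.916615
d13C = (0.916615 − 1) × 1000 = -83.385‰

-83.39‰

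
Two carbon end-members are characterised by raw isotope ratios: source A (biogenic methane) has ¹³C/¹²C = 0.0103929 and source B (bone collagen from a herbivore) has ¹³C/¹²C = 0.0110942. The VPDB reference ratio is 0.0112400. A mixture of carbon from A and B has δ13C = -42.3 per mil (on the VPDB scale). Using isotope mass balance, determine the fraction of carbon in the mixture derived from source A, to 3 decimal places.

0.470

δ_A = (0.0103929/0.0112400 − 1)×1000 = (0.924635 − 1)×1000 = -75.365 per mil
δ_B = (0.0110942/0.0112400 − 1)×1000 = (0.987028 − 1)×1000 = -12.972 per mil
f_A = (δ_mix − δ_B)/(δ_A − δ_B) = (-42.3 − (-12.972))/(-75.365 − (-12.972))
f_A = -29.328 / -62.393 = 0.4701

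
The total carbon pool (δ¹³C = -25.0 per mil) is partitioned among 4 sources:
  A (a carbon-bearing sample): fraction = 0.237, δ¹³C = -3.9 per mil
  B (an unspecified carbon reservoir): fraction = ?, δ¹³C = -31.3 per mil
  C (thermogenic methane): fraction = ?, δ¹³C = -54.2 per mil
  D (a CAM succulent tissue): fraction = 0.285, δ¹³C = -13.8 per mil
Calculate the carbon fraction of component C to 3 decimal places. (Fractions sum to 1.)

0.226

Let f_C and f_B be the unknown fractions; fractions sum to 1 so f_C + f_B = 0.478.
Mass balance: Σ fᵢ·δᵢ = δ_bulk ⇒ f_C·(-54.2) + f_B·(-31.3) = -25.0 − (-4.857) = -20.143
Substitute f_B = 0.478 − f_C:
f_C·(-54.2 − -31.3) = -20.143 − 0.478×(-31.3) = -5.181
f_C = -5.181 / -22.9 = 0.2263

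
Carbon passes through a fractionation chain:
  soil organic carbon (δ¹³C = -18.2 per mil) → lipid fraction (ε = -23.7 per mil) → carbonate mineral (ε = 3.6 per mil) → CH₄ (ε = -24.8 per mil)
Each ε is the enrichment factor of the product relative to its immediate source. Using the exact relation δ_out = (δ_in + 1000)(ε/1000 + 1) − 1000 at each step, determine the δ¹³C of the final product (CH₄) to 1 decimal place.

step 1: δ = (-18.20 + 1000)·(-23.7/1000 + 1) − 1000 = -41.47 per mil
step 2: δ = (-41.47 + 1000)·(3.6/1000 + 1) − 1000 = -38.02 per mil
step 3: δ = (-38.02 + 1000)·(-24.8/1000 + 1) − 1000 = -61.88 per mil

-61.9 per mil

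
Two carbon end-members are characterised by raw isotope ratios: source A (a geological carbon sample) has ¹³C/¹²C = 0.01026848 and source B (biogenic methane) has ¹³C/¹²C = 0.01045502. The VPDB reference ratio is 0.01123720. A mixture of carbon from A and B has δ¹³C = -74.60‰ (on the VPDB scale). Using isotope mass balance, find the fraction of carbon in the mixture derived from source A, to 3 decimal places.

δ_A = (0.01026848/0.01123720 − 1)×1000 = (0.913793 − 1)×1000 = -86.207‰
δ_B = (0.01045502/0.01123720 − 1)×1000 = (0.930394 − 1)×1000 = -69.606‰
f_A = (δ_mix − δ_B)/(δ_A − δ_B) = (-74.60 − (-69.606))/(-86.207 − (-69.606))
f_A = -4.994 / -16.600 = 0.3008

0.301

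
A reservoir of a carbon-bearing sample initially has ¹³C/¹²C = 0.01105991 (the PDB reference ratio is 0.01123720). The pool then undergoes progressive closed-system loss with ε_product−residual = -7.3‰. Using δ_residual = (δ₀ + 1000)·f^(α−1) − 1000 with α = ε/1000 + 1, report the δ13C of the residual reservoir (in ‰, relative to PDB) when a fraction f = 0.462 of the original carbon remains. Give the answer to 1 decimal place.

δ₀ = (0.01105991/0.01123720 − 1)×1000 = (0.984223 − 1)×1000 = -15.777‰
α − 1 = ε/1000 = -0.0073
f^(α−1) = 0.462^(-0.0073) = 1.005653
δ_res = (-15.777 + 1000) × 1.005653 − 1000 = 989.787 − 1000 = -10.21‰

-10.2‰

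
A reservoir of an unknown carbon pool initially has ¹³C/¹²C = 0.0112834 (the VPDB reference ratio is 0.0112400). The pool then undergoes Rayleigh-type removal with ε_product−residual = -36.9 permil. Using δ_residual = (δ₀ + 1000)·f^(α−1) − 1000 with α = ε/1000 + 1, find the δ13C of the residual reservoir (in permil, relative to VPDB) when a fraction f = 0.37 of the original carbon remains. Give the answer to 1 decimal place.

41.4 permil

δ₀ = (0.0112834/0.0112400 − 1)×1000 = (1.003861 − 1)×1000 = 3.861 permil
α − 1 = ε/1000 = -0.0369
f^(α−1) = 0.37^(-0.0369) = 1.037369
δ_res = (3.861 + 1000) × 1.037369 − 1000 = 1041.375 − 1000 = 41.37 permil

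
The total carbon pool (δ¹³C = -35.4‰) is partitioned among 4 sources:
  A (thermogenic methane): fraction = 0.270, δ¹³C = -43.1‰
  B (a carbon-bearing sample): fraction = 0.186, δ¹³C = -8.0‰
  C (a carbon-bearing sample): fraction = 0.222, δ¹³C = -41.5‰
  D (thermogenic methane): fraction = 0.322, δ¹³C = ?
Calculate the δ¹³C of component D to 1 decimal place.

Isotope mass balance: δ_bulk = Σ fᵢ·δᵢ.
-35.4 = 0.270×(-43.1) + 0.186×(-8.0) + 0.222×(-41.5) + 0.322×δ_D
0.322·δ_D = -35.4 − (-22.338) = -13.062
δ_D = -13.062 / 0.322 = -40.57‰

-40.6‰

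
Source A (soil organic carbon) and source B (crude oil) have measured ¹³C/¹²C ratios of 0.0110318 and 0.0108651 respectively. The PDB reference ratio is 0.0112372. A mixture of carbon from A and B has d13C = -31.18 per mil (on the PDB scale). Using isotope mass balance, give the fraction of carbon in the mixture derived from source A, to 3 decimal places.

0.130

δ_A = (0.0110318/0.0112372 − 1)×1000 = (0.981721 − 1)×1000 = -18.279 per mil
δ_B = (0.0108651/0.0112372 − 1)×1000 = (0.966887 − 1)×1000 = -33.113 per mil
f_A = (δ_mix − δ_B)/(δ_A − δ_B) = (-31.18 − (-33.113))/(-18.279 − (-33.113))
f_A = 1.933 / 14.835 = 0.1303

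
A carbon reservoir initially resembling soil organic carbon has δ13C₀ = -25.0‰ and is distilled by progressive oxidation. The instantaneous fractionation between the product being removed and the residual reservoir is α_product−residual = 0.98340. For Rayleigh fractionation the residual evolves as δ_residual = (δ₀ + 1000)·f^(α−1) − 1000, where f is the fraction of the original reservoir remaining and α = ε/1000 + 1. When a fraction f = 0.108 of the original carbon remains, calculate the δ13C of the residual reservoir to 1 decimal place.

11.7‰

Rayleigh residual: δ_res = (δ₀ + 1000)·f^(α−1) − 1000
α − 1 = -0.01660
f^(α−1) = 0.108^(-0.01660) = 1.037636
δ_res = (-25.0 + 1000) × 1.037636 − 1000 = 1011.695 − 1000 = 11.70‰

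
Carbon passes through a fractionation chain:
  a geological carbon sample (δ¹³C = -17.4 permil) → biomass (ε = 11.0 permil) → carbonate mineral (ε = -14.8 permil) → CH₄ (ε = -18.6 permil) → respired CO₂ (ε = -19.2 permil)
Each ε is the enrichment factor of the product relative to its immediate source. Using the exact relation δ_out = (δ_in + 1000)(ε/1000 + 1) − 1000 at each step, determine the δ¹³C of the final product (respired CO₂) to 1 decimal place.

step 1: δ = (-17.40 + 1000)·(11.0/1000 + 1) − 1000 = -6.59 permil
step 2: δ = (-6.59 + 1000)·(-14.8/1000 + 1) − 1000 = -21.29 permil
step 3: δ = (-21.29 + 1000)·(-18.6/1000 + 1) − 1000 = -39.50 permil
step 4: δ = (-39.50 + 1000)·(-19.2/1000 + 1) − 1000 = -57.94 permil

-57.9 permil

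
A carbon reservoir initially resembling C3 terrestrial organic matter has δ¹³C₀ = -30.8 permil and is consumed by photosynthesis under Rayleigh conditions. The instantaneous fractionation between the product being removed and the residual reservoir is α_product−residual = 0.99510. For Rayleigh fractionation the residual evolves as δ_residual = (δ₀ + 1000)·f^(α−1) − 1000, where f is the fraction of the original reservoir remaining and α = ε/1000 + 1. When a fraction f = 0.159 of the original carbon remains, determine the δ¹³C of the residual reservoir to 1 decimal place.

-22.0 permil

Rayleigh residual: δ_res = (δ₀ + 1000)·f^(α−1) − 1000
α − 1 = -0.00490
f^(α−1) = 0.159^(-0.00490) = 1.009051
δ_res = (-30.8 + 1000) × 1.009051 − 1000 = 977.972 − 1000 = -22.03 permil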